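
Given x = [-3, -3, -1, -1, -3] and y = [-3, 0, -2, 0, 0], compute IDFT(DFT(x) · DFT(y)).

(x ⊛ y)[n] = Σ(m=0 to 4) x[m] · y[(n-m) mod 5]

Computing each output sample:
(x ⊛ y)[0] = 11
(x ⊛ y)[1] = 15
(x ⊛ y)[2] = 9
(x ⊛ y)[3] = 9
(x ⊛ y)[4] = 11

x ⊛ y = [11, 15, 9, 9, 11]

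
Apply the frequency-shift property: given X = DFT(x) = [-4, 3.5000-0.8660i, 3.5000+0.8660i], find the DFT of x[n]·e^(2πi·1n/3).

Modulation property: DFT(ω_3^(-1n)·x[n]) = X[(k-1) mod 3], so circularly shift X by 1 positions.

X[k-1] = [3.5000+0.8660i, -4, 3.5000-0.8660i]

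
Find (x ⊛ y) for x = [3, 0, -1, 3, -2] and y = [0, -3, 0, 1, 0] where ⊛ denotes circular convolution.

(x ⊛ y)[n] = Σ(m=0 to 4) x[m] · y[(n-m) mod 5]

Computing each output sample:
(x ⊛ y)[0] = 5
(x ⊛ y)[1] = -6
(x ⊛ y)[2] = -2
(x ⊛ y)[3] = 6
(x ⊛ y)[4] = -9

x ⊛ y = [5, -6, -2, 6, -9]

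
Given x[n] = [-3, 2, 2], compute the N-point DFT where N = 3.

X[k] = Σ(n=0 to 2) x[n] · ω_3^(nk)
where ω_3 = e^(-2πi/3)

Computing each X[k]:
X[0] = 1
X[1] = -5
X[2] = -5

X = [1, -5, -5]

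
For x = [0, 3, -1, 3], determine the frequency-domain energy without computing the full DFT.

Parseval: Σ|x[n]|² = (1/N)Σ|X[k]|², so Σ|X[k]|² = N·Σ|x[n]|² = 4·19.0000

Σ|X[k]|² = N·Σ|x[n]|² = 4·19.0000 = 76.0000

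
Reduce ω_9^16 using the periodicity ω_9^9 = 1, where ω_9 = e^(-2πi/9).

Since ω_9^9 = 1, powers reduce modulo 9.
16 mod 9 = 7
So ω_9^16 = ω_9^7 = e^(-2πi·7/9)

ω_9^16 = ω_9^7 = 0.1736+0.9848i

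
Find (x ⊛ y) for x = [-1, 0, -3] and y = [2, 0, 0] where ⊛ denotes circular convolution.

(x ⊛ y)[n] = Σ(m=0 to 2) x[m] · y[(n-m) mod 3]

Computing each output sample:
(x ⊛ y)[0] = -2
(x ⊛ y)[1] = 0
(x ⊛ y)[2] = -6

x ⊛ y = [-2, 0, -6]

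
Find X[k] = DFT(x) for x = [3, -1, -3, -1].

X[k] = Σ(n=0 to 3) x[n] · ω_4^(nk)
where ω_4 = e^(-2πi/4)

Computing each X[k]:
X[0] = -2
X[1] = 6
X[2] = 2
X[3] = 6

X = [-2, 6, 2, 6]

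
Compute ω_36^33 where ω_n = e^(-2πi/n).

ω_36^33 = e^(-2πi·33/36)
= cos(-2π·33/36) + i·sin(-2π·33/36)
= cos(-66π/36) + i·sin(-66π/36)

ω_36^33 = cos(-66π/36) + i·sin(-66π/36) = 0.8660+0.5000i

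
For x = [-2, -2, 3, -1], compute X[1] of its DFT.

X[1] = Σ(n=0 to 3) x[n] · ω_4^(1n) where ω_4 = e^(-2πi/4)
= (-2)·ω_4^0 + (-2)·ω_4^1 + (3)·ω_4^2 + (-1)·ω_4^3

X[1] = -5+1i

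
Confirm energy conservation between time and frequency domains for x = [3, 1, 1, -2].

Time domain:
Σ|x[n]|² = |3|² + |1|² + |1|² + |-2|² = 15.0000

Frequency domain:
(1/4)Σ|X[k]|² = (1/4)(|3|² + |2-3i|² + |5|² + |2+3i|²) = (1/4)·60.0000 = 15.0000

Both sides agree, confirming Parseval's theorem.

Σ|x[n]|² = (1/N)Σ|X[k]|² = 15.0000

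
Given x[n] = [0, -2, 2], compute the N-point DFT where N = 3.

X[k] = Σ(n=0 to 2) x[n] · ω_3^(nk)
where ω_3 = e^(-2πi/3)

Computing each X[k]:
X[0] = 0
X[1] = 3.4641i
X[2] = -3.4641i

X = [0, 3.4641i, -3.4641i]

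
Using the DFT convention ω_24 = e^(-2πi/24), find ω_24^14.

ω_24^14 = e^(-2πi·14/24)
= cos(-2π·14/24) + i·sin(-2π·14/24)
= cos(-28π/24) + i·sin(-28π/24)

ω_24^14 = cos(-28π/24) + i·sin(-28π/24) = -0.8660+0.5000i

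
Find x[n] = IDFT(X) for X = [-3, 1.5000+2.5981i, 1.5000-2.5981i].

x[n] = (1/3) Σ(k=0 to 2) X[k] · e^(2πikn/3)

Computing each x[n]:
x[0] = 0
x[1] = -3
x[2] = 0

x = [0, -3, 0]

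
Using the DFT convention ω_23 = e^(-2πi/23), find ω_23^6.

ω_23^6 = e^(-2πi·6/23)
= cos(-2π·6/23) + i·sin(-2π·6/23)
= cos(-12π/23) + i·sin(-12π/23)

ω_23^6 = cos(-12π/23) + i·sin(-12π/23) = -0.0682-0.9977i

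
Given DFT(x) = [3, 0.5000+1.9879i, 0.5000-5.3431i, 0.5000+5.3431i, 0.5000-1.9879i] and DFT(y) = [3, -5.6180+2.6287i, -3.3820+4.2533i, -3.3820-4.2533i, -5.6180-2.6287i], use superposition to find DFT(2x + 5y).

By linearity: DFT(2x + 5y) = 2·DFT(x) + 5·DFT(y)
= 2·[3, 0.5000+1.9879i, 0.5000-5.3431i, 0.5000+5.3431i, 0.5000-1.9879i] + 5·[3, -5.6180+2.6287i, -3.3820+4.2533i, -3.3820-4.2533i, -5.6180-2.6287i]

Computing element-wise:
Z[0] = 2·(3) + 5·(3) = 21
Z[1] = 2·(0.5000+1.9879i) + 5·(-5.6180+2.6287i) = -27.0900+17.1193i
Z[2] = 2·(0.5000-5.3431i) + 5·(-3.3820+4.2533i) = -15.9100+10.5803i
Z[3] = 2·(0.5000+5.3431i) + 5·(-3.3820-4.2533i) = -15.9100-10.5803i
Z[4] = 2·(0.5000-1.9879i) + 5·(-5.6180-2.6287i) = -27.0900-17.1193i

DFT(2x + 5y) = 2·X + 5·Y = [21, -27.0900+17.1193i, -15.9100+10.5803i, -15.9100-10.5803i, -27.0900-17.1193i]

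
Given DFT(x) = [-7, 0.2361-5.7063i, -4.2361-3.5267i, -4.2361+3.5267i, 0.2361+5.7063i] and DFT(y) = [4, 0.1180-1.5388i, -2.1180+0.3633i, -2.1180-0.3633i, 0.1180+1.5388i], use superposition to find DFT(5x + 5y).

By linearity: DFT(5x + 5y) = 5·DFT(x) + 5·DFT(y)
= 5·[-7, 0.2361-5.7063i, -4.2361-3.5267i, -4.2361+3.5267i, 0.2361+5.7063i] + 5·[4, 0.1180-1.5388i, -2.1180+0.3633i, -2.1180-0.3633i, 0.1180+1.5388i]

Computing element-wise:
Z[0] = 5·(-7) + 5·(4) = -15
Z[1] = 5·(0.2361-5.7063i) + 5·(0.1180-1.5388i) = 1.7705-36.2255i
Z[2] = 5·(-4.2361-3.5267i) + 5·(-2.1180+0.3633i) = -31.7705-15.8170i
Z[3] = 5·(-4.2361+3.5267i) + 5·(-2.1180-0.3633i) = -31.7705+15.8170i
Z[4] = 5·(0.2361+5.7063i) + 5·(0.1180+1.5388i) = 1.7705+36.2255i

DFT(5x + 5y) = 5·X + 5·Y = [-15, 1.7705-36.2255i, -31.7705-15.8170i, -31.7705+15.8170i, 1.7705+36.2255i]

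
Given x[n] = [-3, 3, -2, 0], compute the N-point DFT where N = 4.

X[k] = Σ(n=0 to 3) x[n] · ω_4^(nk)
where ω_4 = e^(-2πi/4)

Computing each X[k]:
X[0] = -2
X[1] = -1-3i
X[2] = -8
X[3] = -1+3i

X = [-2, -1-3i, -8, -1+3i]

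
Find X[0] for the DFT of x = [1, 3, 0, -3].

X[0] = Σ(n=0 to 3) x[n] · ω_4^0 = Σ x[n]
= (1) + (3) + (0) + (-3)

X[0] = 1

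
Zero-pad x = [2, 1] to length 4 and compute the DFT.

Original 2-point DFT: [3, 1]
Zero-padded 4-point DFT provides frequency interpolation.

DFT_4([x, 0, ...]) = [3, 2-1i, 1, 2+1i]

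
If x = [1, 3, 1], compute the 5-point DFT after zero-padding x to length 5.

Original 3-point DFT: [5, -1.0000-1.7321i, -1.0000+1.7321i]
Zero-padded 5-point DFT provides frequency interpolation.

DFT_5([x, 0, ...]) = [5, 1.1180-3.4410i, -1.1180-0.8123i, -1.1180+0.8123i, 1.1180+3.4410i]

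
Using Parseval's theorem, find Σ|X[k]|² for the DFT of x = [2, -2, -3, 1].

Parseval: Σ|x[n]|² = (1/N)Σ|X[k]|², so Σ|X[k]|² = N·Σ|x[n]|² = 4·18.0000

Σ|X[k]|² = N·Σ|x[n]|² = 4·18.0000 = 72.0000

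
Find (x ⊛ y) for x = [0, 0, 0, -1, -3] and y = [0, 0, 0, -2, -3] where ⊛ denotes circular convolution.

(x ⊛ y)[n] = Σ(m=0 to 4) x[m] · y[(n-m) mod 5]

Computing each output sample:
(x ⊛ y)[0] = 0
(x ⊛ y)[1] = 2
(x ⊛ y)[2] = 9
(x ⊛ y)[3] = 9
(x ⊛ y)[4] = 0

x ⊛ y = [0, 2, 9, 9, 0]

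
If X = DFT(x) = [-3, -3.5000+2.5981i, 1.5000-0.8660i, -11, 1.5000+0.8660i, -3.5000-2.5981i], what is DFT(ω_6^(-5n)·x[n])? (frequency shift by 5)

Modulation property: DFT(ω_6^(-5n)·x[n]) = X[(k-5) mod 6], so circularly shift X by 5 positions.

X[k-5] = [-3.5000+2.5981i, 1.5000-0.8660i, -11, 1.5000+0.8660i, -3.5000-2.5981i, -3]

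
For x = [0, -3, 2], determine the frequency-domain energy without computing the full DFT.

Parseval: Σ|x[n]|² = (1/N)Σ|X[k]|², so Σ|X[k]|² = N·Σ|x[n]|² = 3·13.0000

Σ|X[k]|² = N·Σ|x[n]|² = 3·13.0000 = 39.0000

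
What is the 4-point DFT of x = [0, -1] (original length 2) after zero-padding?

Original 2-point DFT: [-1, 1]
Zero-padded 4-point DFT provides frequency interpolation.

DFT_4([x, 0, ...]) = [-1, 1i, 1, -1i]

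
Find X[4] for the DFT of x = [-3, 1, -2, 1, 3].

X[4] = Σ(n=0 to 4) x[n] · ω_5^(4n) where ω_5 = e^(-2πi/5)
= (-3)·ω_5^0 + (1)·ω_5^4 + (-2)·ω_5^8 + (1)·ω_5^12 + (3)·ω_5^16

X[4] = -0.9549-3.6655i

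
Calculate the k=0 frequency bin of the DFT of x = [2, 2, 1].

X[0] = Σ(n=0 to 2) x[n] · ω_3^0 = Σ x[n]
= (2) + (2) + (1)

X[0] = 5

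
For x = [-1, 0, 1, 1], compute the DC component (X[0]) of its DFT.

X[0] = Σ(n=0 to 3) x[n] · ω_4^0 = Σ x[n]
= (-1) + (0) + (1) + (1)

X[0] = 1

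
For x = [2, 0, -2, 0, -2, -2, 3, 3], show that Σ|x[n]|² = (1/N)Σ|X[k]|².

Time domain:
Σ|x[n]|² = |2|² + |0|² + |-2|² + |0|² + |-2|² + |-2|² + |3|² + |3|² = 34.0000

Frequency domain:
(1/8)Σ|X[k]|² = (1/8)(|2|² + |7.5355+5.7071i|² + |-1+5i|² + |0.4645-4.2929i|² + |0|² + |0.4645+4.2929i|² + |-1-5i|² + |7.5355-5.7071i|²) = (1/8)·272.0000 = 34.0000

Both sides agree, confirming Parseval's theorem.

Σ|x[n]|² = (1/N)Σ|X[k]|² = 34.0000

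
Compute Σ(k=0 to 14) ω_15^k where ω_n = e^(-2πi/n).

Sum of all nth roots of unity equals 0 for n > 1 (geometric series with r ≠ 1).

0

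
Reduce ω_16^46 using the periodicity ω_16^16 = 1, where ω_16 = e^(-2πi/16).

Since ω_16^16 = 1, powers reduce modulo 16.
46 mod 16 = 14
So ω_16^46 = ω_16^14 = e^(-2πi·14/16)

ω_16^46 = ω_16^14 = 0.7071+0.7071i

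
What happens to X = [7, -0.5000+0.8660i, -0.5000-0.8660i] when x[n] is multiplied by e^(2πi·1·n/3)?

Modulation property: DFT(ω_3^(-1n)·x[n]) = X[(k-1) mod 3], so circularly shift X by 1 positions.

X[k-1] = [-0.5000-0.8660i, 7, -0.5000+0.8660i]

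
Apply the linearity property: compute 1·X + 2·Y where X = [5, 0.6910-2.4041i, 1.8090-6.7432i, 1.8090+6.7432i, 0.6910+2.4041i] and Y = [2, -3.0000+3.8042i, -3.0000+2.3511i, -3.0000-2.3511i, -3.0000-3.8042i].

By linearity: DFT(1x + 2y) = 1·DFT(x) + 2·DFT(y)
= 1·[5, 0.6910-2.4041i, 1.8090-6.7432i, 1.8090+6.7432i, 0.6910+2.4041i] + 2·[2, -3.0000+3.8042i, -3.0000+2.3511i, -3.0000-2.3511i, -3.0000-3.8042i]

Computing element-wise:
Z[0] = 1·(5) + 2·(2) = 9
Z[1] = 1·(0.6910-2.4041i) + 2·(-3.0000+3.8042i) = -5.3090+5.2043i
Z[2] = 1·(1.8090-6.7432i) + 2·(-3.0000+2.3511i) = -4.1910-2.0410i
Z[3] = 1·(1.8090+6.7432i) + 2·(-3.0000-2.3511i) = -4.1910+2.0410i
Z[4] = 1·(0.6910+2.4041i) + 2·(-3.0000-3.8042i) = -5.3090-5.2043i

DFT(1x + 2y) = 1·X + 2·Y = [9, -5.3090+5.2043i, -4.1910-2.0410i, -4.1910+2.0410i, -5.3090-5.2043i]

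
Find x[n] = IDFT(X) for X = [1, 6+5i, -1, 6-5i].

x[n] = (1/4) Σ(k=0 to 3) X[k] · e^(2πikn/4)

Computing each x[n]:
x[0] = 3
x[1] = -2
x[2] = -3
x[3] = 3

x = [3, -2, -3, 3]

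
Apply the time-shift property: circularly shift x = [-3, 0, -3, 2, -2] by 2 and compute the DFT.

Time shift by 2: X_shifted[k] = ω_5^(2k) · X[k]
Shifted x = [2, -2, -3, 0, -3]

DFT(x[n-2]) = [-6, 2.8820+0.8123i, 5.1180-3.4410i, 5.1180+3.4410i, 2.8820-0.8123i]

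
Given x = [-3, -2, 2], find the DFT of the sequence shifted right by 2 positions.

Time shift by 2: X_shifted[k] = ω_3^(2k) · X[k]
Shifted x = [-2, 2, -3]

DFT(x[n-2]) = [-3, -1.5000-4.3301i, -1.5000+4.3301i]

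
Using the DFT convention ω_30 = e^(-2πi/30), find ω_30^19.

ω_30^19 = e^(-2πi·19/30)
= cos(-2π·19/30) + i·sin(-2π·19/30)
= cos(-38π/30) + i·sin(-38π/30)

ω_30^19 = cos(-38π/30) + i·sin(-38π/30) = -0.6691+0.7431i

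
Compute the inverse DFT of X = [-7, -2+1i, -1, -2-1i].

x[n] = (1/4) Σ(k=0 to 3) X[k] · e^(2πikn/4)

Computing each x[n]:
x[0] = -3
x[1] = -2
x[2] = -1
x[3] = -1

x = [-3, -2, -1, -1]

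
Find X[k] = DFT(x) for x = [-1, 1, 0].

X[k] = Σ(n=0 to 2) x[n] · ω_3^(nk)
where ω_3 = e^(-2πi/3)

Computing each X[k]:
X[0] = 0
X[1] = -1.5000-0.8660i
X[2] = -1.5000+0.8660i

X = [0, -1.5000-0.8660i, -1.5000+0.8660i]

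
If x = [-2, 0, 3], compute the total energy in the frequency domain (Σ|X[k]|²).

Parseval: Σ|x[n]|² = (1/N)Σ|X[k]|², so Σ|X[k]|² = N·Σ|x[n]|² = 3·13.0000

Σ|X[k]|² = N·Σ|x[n]|² = 3·13.0000 = 39.0000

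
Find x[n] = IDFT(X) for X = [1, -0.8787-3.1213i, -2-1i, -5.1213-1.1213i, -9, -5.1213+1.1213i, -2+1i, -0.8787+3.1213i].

x[n] = (1/8) Σ(k=0 to 7) X[k] · e^(2πikn/8)

Computing each x[n]:
x[0] = -3
x[1] = 3
x[2] = 0
x[3] = 1
x[4] = 0
x[5] = 0
x[6] = -1
x[7] = 1

x = [-3, 3, 0, 1, 0, 0, -1, 1]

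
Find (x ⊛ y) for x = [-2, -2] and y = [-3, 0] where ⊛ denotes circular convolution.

(x ⊛ y)[n] = Σ(m=0 to 1) x[m] · y[(n-m) mod 2]

Computing each output sample:
(x ⊛ y)[0] = 6
(x ⊛ y)[1] = 6

x ⊛ y = [6, 6]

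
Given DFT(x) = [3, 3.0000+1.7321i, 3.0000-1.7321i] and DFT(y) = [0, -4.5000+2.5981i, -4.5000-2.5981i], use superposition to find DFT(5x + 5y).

By linearity: DFT(5x + 5y) = 5·DFT(x) + 5·DFT(y)
= 5·[3, 3.0000+1.7321i, 3.0000-1.7321i] + 5·[0, -4.5000+2.5981i, -4.5000-2.5981i]

Computing element-wise:
Z[0] = 5·(3) + 5·(0) = 15
Z[1] = 5·(3.0000+1.7321i) + 5·(-4.5000+2.5981i) = -7.5000+21.6510i
Z[2] = 5·(3.0000-1.7321i) + 5·(-4.5000-2.5981i) = -7.5000-21.6510i

DFT(5x + 5y) = 5·X + 5·Y = [15, -7.5000+21.6510i, -7.5000-21.6510i]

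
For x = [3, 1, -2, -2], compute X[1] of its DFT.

X[1] = Σ(n=0 to 3) x[n] · ω_4^(1n) where ω_4 = e^(-2πi/4)
= (3)·ω_4^0 + (1)·ω_4^1 + (-2)·ω_4^2 + (-2)·ω_4^3

X[1] = 5-3i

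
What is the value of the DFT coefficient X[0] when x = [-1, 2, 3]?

X[0] = Σ(n=0 to 2) x[n] · ω_3^0 = Σ x[n]
= (-1) + (2) + (3)

X[0] = 4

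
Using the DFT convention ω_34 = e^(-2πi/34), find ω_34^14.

ω_34^14 = e^(-2πi·14/34)
= cos(-2π·14/34) + i·sin(-2π·14/34)
= cos(-28π/34) + i·sin(-28π/34)

ω_34^14 = cos(-28π/34) + i·sin(-28π/34) = -0.8502-0.5264i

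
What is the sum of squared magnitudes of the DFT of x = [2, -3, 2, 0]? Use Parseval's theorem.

Parseval: Σ|x[n]|² = (1/N)Σ|X[k]|², so Σ|X[k]|² = N·Σ|x[n]|² = 4·17.0000

Σ|X[k]|² = N·Σ|x[n]|² = 4·17.0000 = 68.0000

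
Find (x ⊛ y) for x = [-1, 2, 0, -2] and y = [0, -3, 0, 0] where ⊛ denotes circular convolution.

(x ⊛ y)[n] = Σ(m=0 to 3) x[m] · y[(n-m) mod 4]

Computing each output sample:
(x ⊛ y)[0] = 6
(x ⊛ y)[1] = 3
(x ⊛ y)[2] = -6
(x ⊛ y)[3] = 0

x ⊛ y = [6, 3, -6, 0]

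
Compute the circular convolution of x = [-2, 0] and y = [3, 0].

(x ⊛ y)[n] = Σ(m=0 to 1) x[m] · y[(n-m) mod 2]

Computing each output sample:
(x ⊛ y)[0] = -6
(x ⊛ y)[1] = 0

x ⊛ y = [-6, 0]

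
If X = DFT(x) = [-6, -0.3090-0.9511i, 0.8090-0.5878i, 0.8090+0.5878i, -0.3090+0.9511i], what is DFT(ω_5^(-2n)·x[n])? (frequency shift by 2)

Modulation property: DFT(ω_5^(-2n)·x[n]) = X[(k-2) mod 5], so circularly shift X by 2 positions.

X[k-2] = [0.8090+0.5878i, -0.3090+0.9511i, -6, -0.3090-0.9511i, 0.8090-0.5878i]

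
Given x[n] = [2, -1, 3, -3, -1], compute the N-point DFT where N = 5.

X[k] = Σ(n=0 to 4) x[n] · ω_5^(nk)
where ω_5 = e^(-2πi/5)

Computing each X[k]:
X[0] = 0
X[1] = 1.3820-3.5267i
X[2] = 3.6180+5.7063i
X[3] = 3.6180-5.7063i
X[4] = 1.3820+3.5267i

X = [0, 1.3820-3.5267i, 3.6180+5.7063i, 3.6180-5.7063i, 1.3820+3.5267i]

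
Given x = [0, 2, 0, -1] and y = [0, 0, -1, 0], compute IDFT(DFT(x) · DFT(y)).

(x ⊛ y)[n] = Σ(m=0 to 3) x[m] · y[(n-m) mod 4]

Computing each output sample:
(x ⊛ y)[0] = 0
(x ⊛ y)[1] = 1
(x ⊛ y)[2] = 0
(x ⊛ y)[3] = -2

x ⊛ y = [0, 1, 0, -2]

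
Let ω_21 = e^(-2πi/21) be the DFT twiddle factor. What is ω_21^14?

ω_21^14 = e^(-2πi·14/21)
= cos(-2π·14/21) + i·sin(-2π·14/21)
= cos(-28π/21) + i·sin(-28π/21)

ω_21^14 = cos(-28π/21) + i·sin(-28π/21) = -0.5000+0.8660i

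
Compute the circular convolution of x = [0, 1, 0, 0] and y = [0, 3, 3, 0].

(x ⊛ y)[n] = Σ(m=0 to 3) x[m] · y[(n-m) mod 4]

Computing each output sample:
(x ⊛ y)[0] = 0
(x ⊛ y)[1] = 0
(x ⊛ y)[2] = 3
(x ⊛ y)[3] = 3

x ⊛ y = [0, 0, 3, 3]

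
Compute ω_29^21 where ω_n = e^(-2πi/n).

ω_29^21 = e^(-2πi·21/29)
= cos(-2π·21/29) + i·sin(-2π·21/29)
= cos(-42π/29) + i·sin(-42π/29)

ω_29^21 = cos(-42π/29) + i·sin(-42π/29) = -0.1618+0.9868i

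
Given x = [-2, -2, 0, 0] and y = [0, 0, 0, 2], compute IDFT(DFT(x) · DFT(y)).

(x ⊛ y)[n] = Σ(m=0 to 3) x[m] · y[(n-m) mod 4]

Computing each output sample:
(x ⊛ y)[0] = -4
(x ⊛ y)[1] = 0
(x ⊛ y)[2] = 0
(x ⊛ y)[3] = -4

x ⊛ y = [-4, 0, 0, -4]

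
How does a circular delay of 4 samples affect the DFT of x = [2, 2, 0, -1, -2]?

Time shift by 4: X_shifted[k] = ω_5^(4k) · X[k]
Shifted x = [2, 0, -1, -2, 2]

DFT(x[n-4]) = [1, 5.0451+1.3143i, -0.5451+2.1266i, -0.5451-2.1266i, 5.0451-1.3143i]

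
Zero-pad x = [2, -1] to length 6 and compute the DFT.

Original 2-point DFT: [1, 3]
Zero-padded 6-point DFT provides frequency interpolation.

DFT_6([x, 0, ...]) = [1, 1.5000+0.8660i, 2.5000+0.8660i, 3, 2.5000-0.8660i, 1.5000-0.8660i]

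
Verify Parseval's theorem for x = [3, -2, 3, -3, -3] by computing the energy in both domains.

Time domain:
Σ|x[n]|² = |3|² + |-2|² + |3|² + |-3|² + |-3|² = 40.0000

Frequency domain:
(1/5)Σ|X[k]|² = (1/5)(|-2|² + |1.4549-4.4778i|² + |7.0451+5.1186i|² + |7.0451-5.1186i|² + |1.4549+4.4778i|²) = (1/5)·200.0000 = 40.0000

Both sides agree, confirming Parseval's theorem.

Σ|x[n]|² = (1/N)Σ|X[k]|² = 40.0000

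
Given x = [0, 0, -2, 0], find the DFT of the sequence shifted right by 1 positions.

Time shift by 1: X_shifted[k] = ω_4^(1k) · X[k]
Shifted x = [0, 0, 0, -2]

DFT(x[n-1]) = [-2, -2i, 2, 2i]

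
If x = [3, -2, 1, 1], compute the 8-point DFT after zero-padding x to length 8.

Original 4-point DFT: [3, 2+3i, 5, 2-3i]
Zero-padded 8-point DFT provides frequency interpolation.

DFT_8([x, 0, ...]) = [3, 0.8787-0.2929i, 2+3i, 5.1213+1.7071i, 5, 5.1213-1.7071i, 2-3i, 0.8787+0.2929i]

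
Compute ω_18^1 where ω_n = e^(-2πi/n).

ω_18^1 = e^(-2πi·1/18)
= cos(-2π·1/18) + i·sin(-2π·1/18)
= cos(-2π/18) + i·sin(-2π/18)

ω_18^1 = cos(-2π/18) + i·sin(-2π/18) = 0.9397-0.3420i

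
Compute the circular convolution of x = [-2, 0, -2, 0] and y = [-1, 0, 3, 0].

(x ⊛ y)[n] = Σ(m=0 to 3) x[m] · y[(n-m) mod 4]

Computing each output sample:
(x ⊛ y)[0] = -4
(x ⊛ y)[1] = 0
(x ⊛ y)[2] = -4
(x ⊛ y)[3] = 0

x ⊛ y = [-4, 0, -4, 0]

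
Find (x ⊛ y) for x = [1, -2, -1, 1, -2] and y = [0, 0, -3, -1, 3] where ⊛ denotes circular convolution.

(x ⊛ y)[n] = Σ(m=0 to 4) x[m] · y[(n-m) mod 5]

Computing each output sample:
(x ⊛ y)[0] = -8
(x ⊛ y)[1] = 2
(x ⊛ y)[2] = 2
(x ⊛ y)[3] = -1
(x ⊛ y)[4] = 8

x ⊛ y = [-8, 2, 2, -1, 8]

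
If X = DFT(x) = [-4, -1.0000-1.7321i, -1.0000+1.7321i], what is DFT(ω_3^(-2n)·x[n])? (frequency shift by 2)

Modulation property: DFT(ω_3^(-2n)·x[n]) = X[(k-2) mod 3], so circularly shift X by 2 positions.

X[k-2] = [-1.0000-1.7321i, -1.0000+1.7321i, -4]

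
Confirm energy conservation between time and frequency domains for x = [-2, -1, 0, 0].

Time domain:
Σ|x[n]|² = |-2|² + |-1|² + |0|² + |0|² = 5.0000

Frequency domain:
(1/4)Σ|X[k]|² = (1/4)(|-3|² + |-2+1i|² + |-1|² + |-2-1i|²) = (1/4)·20.0000 = 5.0000

Both sides agree, confirming Parseval's theorem.

Σ|x[n]|² = (1/N)Σ|X[k]|² = 5.0000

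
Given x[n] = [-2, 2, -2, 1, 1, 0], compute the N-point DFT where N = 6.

X[k] = Σ(n=0 to 5) x[n] · ω_6^(nk)
where ω_6 = e^(-2πi/6)

Computing each X[k]:
X[0] = 0
X[1] = -1.5000+0.8660i
X[2] = -1.5000-4.3301i
X[3] = -6
X[4] = -1.5000+4.3301i
X[5] = -1.5000-0.8660i

X = [0, -1.5000+0.8660i, -1.5000-4.3301i, -6, -1.5000+4.3301i, -1.5000-0.8660i]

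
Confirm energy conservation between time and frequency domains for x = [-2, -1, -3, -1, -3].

Time domain:
Σ|x[n]|² = |-2|² + |-1|² + |-3|² + |-1|² + |-3|² = 24.0000

Frequency domain:
(1/5)Σ|X[k]|² = (1/5)(|-10|² + |-0.7265i|² + |-3.0777i|² + |3.0777i|² + |0.7265i|²) = (1/5)·120.0000 = 24.0000

Both sides agree, confirming Parseval's theorem.

Σ|x[n]|² = (1/N)Σ|X[k]|² = 24.0000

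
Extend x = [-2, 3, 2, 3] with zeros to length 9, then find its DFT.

Original 4-point DFT: [6, -4, -6, -4]
Zero-padded 9-point DFT provides frequency interpolation.

DFT_9([x, 0, ...]) = [6, -0.8546-6.4961i, -4.8584-1.0404i, -1.5000-0.8660i, -4.7870-2.3386i, -4.7870+2.3386i, -1.5000+0.8660i, -4.8584+1.0404i, -0.8546+6.4961i]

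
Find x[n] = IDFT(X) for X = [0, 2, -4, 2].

x[n] = (1/4) Σ(k=0 to 3) X[k] · e^(2πikn/4)

Computing each x[n]:
x[0] = 0
x[1] = 1
x[2] = -2
x[3] = 1

x = [0, 1, -2, 1]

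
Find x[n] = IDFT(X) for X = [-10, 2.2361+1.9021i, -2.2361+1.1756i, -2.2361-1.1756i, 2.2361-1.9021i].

x[n] = (1/5) Σ(k=0 to 4) X[k] · e^(2πikn/5)

Computing each x[n]:
x[0] = -2
x[1] = -2
x[2] = -3
x[3] = -3
x[4] = 0

x = [-2, -2, -3, -3, 0]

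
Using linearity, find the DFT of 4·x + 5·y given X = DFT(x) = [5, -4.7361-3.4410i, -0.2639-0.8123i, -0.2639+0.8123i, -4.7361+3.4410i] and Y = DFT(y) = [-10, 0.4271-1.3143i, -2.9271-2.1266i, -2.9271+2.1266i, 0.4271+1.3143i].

By linearity: DFT(4x + 5y) = 4·DFT(x) + 5·DFT(y)
= 4·[5, -4.7361-3.4410i, -0.2639-0.8123i, -0.2639+0.8123i, -4.7361+3.4410i] + 5·[-10, 0.4271-1.3143i, -2.9271-2.1266i, -2.9271+2.1266i, 0.4271+1.3143i]

Computing element-wise:
Z[0] = 4·(5) + 5·(-10) = -30
Z[1] = 4·(-4.7361-3.4410i) + 5·(0.4271-1.3143i) = -16.8089-20.3355i
Z[2] = 4·(-0.2639-0.8123i) + 5·(-2.9271-2.1266i) = -15.6911-13.8822i
Z[3] = 4·(-0.2639+0.8123i) + 5·(-2.9271+2.1266i) = -15.6911+13.8822i
Z[4] = 4·(-4.7361+3.4410i) + 5·(0.4271+1.3143i) = -16.8089+20.3355i

DFT(4x + 5y) = 4·X + 5·Y = [-30, -16.8089-20.3355i, -15.6911-13.8822i, -15.6911+13.8822i, -16.8089+20.3355i]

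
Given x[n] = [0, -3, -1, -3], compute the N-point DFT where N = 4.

X[k] = Σ(n=0 to 3) x[n] · ω_4^(nk)
where ω_4 = e^(-2πi/4)

Computing each X[k]:
X[0] = -7
X[1] = 1
X[2] = 5
X[3] = 1

X = [-7, 1, 5, 1]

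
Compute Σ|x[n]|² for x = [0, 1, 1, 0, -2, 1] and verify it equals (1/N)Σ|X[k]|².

Time domain:
Σ|x[n]|² = |0|² + |1|² + |1|² + |0|² + |-2|² + |1|² = 7.0000

Frequency domain:
(1/6)Σ|X[k]|² = (1/6)(|1|² + |1.5000-2.5981i|² + |-0.5000+2.5981i|² + |-3|² + |-0.5000-2.5981i|² + |1.5000+2.5981i|²) = (1/6)·42.0000 = 7.0000

Both sides agree, confirming Parseval's theorem.

Σ|x[n]|² = (1/N)Σ|X[k]|² = 7.0000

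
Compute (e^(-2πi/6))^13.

Since ω_6^6 = 1, powers reduce modulo 6.
13 mod 6 = 1
So ω_6^13 = ω_6^1 = e^(-2πi·1/6)

ω_6^13 = ω_6^1 = 0.5000-0.8660i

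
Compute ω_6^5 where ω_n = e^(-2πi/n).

ω_6^5 = e^(-2πi·5/6)
= cos(-2π·5/6) + i·sin(-2π·5/6)
= cos(-10π/6) + i·sin(-10π/6)

ω_6^5 = cos(-10π/6) + i·sin(-10π/6) = 0.5000+0.8660i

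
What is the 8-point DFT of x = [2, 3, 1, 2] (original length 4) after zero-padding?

Original 4-point DFT: [8, 1-1i, -2, 1+1i]
Zero-padded 8-point DFT provides frequency interpolation.

DFT_8([x, 0, ...]) = [8, 2.7071-4.5355i, 1-1i, 1.2929-2.5355i, -2, 1.2929+2.5355i, 1+1i, 2.7071+4.5355i]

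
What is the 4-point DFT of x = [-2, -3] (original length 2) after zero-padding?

Original 2-point DFT: [-5, 1]
Zero-padded 4-point DFT provides frequency interpolation.

DFT_4([x, 0, ...]) = [-5, -2+3i, 1, -2-3i]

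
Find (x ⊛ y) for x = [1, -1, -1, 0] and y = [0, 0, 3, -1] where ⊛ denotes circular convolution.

(x ⊛ y)[n] = Σ(m=0 to 3) x[m] · y[(n-m) mod 4]

Computing each output sample:
(x ⊛ y)[0] = -2
(x ⊛ y)[1] = 1
(x ⊛ y)[2] = 3
(x ⊛ y)[3] = -4

x ⊛ y = [-2, 1, 3, -4]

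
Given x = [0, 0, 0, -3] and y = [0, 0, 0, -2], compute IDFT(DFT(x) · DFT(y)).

(x ⊛ y)[n] = Σ(m=0 to 3) x[m] · y[(n-m) mod 4]

Computing each output sample:
(x ⊛ y)[0] = 0
(x ⊛ y)[1] = 0
(x ⊛ y)[2] = 6
(x ⊛ y)[3] = 0

x ⊛ y = [0, 0, 6, 0]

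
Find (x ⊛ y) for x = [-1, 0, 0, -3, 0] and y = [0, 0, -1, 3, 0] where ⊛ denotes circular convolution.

(x ⊛ y)[n] = Σ(m=0 to 4) x[m] · y[(n-m) mod 5]

Computing each output sample:
(x ⊛ y)[0] = 3
(x ⊛ y)[1] = -9
(x ⊛ y)[2] = 1
(x ⊛ y)[3] = -3
(x ⊛ y)[4] = 0

x ⊛ y = [3, -9, 1, -3, 0]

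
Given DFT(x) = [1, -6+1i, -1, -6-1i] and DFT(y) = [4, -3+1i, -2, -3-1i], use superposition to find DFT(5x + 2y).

By linearity: DFT(5x + 2y) = 5·DFT(x) + 2·DFT(y)
= 5·[1, -6+1i, -1, -6-1i] + 2·[4, -3+1i, -2, -3-1i]

Computing element-wise:
Z[0] = 5·(1) + 2·(4) = 13
Z[1] = 5·(-6+1i) + 2·(-3+1i) = -36+7i
Z[2] = 5·(-1) + 2·(-2) = -9
Z[3] = 5·(-6-1i) + 2·(-3-1i) = -36-7i

DFT(5x + 2y) = 5·X + 2·Y = [13, -36+7i, -9, -36-7i]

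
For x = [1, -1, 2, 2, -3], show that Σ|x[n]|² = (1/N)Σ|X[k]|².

Time domain:
Σ|x[n]|² = |1|² + |-1|² + |2|² + |2|² + |-3|² = 19.0000

Frequency domain:
(1/5)Σ|X[k]|² = (1/5)(|1|² + |-3.4721-1.9021i|² + |5.4721-1.1756i|² + |5.4721+1.1756i|² + |-3.4721+1.9021i|²) = (1/5)·95.0000 = 19.0000

Both sides agree, confirming Parseval's theorem.

Σ|x[n]|² = (1/N)Σ|X[k]|² = 19.0000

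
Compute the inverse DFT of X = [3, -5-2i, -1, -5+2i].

x[n] = (1/4) Σ(k=0 to 3) X[k] · e^(2πikn/4)

Computing each x[n]:
x[0] = -2
x[1] = 2
x[2] = 3
x[3] = 0

x = [-2, 2, 3, 0]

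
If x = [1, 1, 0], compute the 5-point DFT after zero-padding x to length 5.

Original 3-point DFT: [2, 0.5000-0.8660i, 0.5000+0.8660i]
Zero-padded 5-point DFT provides frequency interpolation.

DFT_5([x, 0, ...]) = [2, 1.3090-0.9511i, 0.1910-0.5878i, 0.1910+0.5878i, 1.3090+0.9511i]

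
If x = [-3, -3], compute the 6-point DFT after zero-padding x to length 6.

Original 2-point DFT: [-6, 0]
Zero-padded 6-point DFT provides frequency interpolation.

DFT_6([x, 0, ...]) = [-6, -4.5000+2.5981i, -1.5000+2.5981i, 0, -1.5000-2.5981i, -4.5000-2.5981i]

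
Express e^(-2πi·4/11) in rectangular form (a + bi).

ω_11^4 = e^(-2πi·4/11)
= cos(-2π·4/11) + i·sin(-2π·4/11)
= cos(-8π/11) + i·sin(-8π/11)

ω_11^4 = cos(-8π/11) + i·sin(-8π/11) = -0.6549-0.7557i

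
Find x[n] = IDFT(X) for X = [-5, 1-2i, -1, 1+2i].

x[n] = (1/4) Σ(k=0 to 3) X[k] · e^(2πikn/4)

Computing each x[n]:
x[0] = -1
x[1] = 0
x[2] = -2
x[3] = -2

x = [-1, 0, -2, -2]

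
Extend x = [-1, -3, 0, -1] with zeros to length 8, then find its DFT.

Original 4-point DFT: [-5, -1+2i, 3, -1-2i]
Zero-padded 8-point DFT provides frequency interpolation.

DFT_8([x, 0, ...]) = [-5, -2.4142+2.8284i, -1+2i, 0.4142+2.8284i, 3, 0.4142-2.8284i, -1-2i, -2.4142-2.8284i]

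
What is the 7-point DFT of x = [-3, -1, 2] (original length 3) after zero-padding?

Original 3-point DFT: [-2, -3.5000+2.5981i, -3.5000-2.5981i]
Zero-padded 7-point DFT provides frequency interpolation.

DFT_7([x, 0, ...]) = [-2, -4.0685-1.1680i, -4.5794+1.8427i, -0.8521+1.9975i, -0.8521-1.9975i, -4.5794-1.8427i, -4.0685+1.1680i]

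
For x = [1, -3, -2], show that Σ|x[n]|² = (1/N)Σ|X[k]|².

Time domain:
Σ|x[n]|² = |1|² + |-3|² + |-2|² = 14.0000

Frequency domain:
(1/3)Σ|X[k]|² = (1/3)(|-4|² + |3.5000+0.8660i|² + |3.5000-0.8660i|²) = (1/3)·42.0000 = 14.0000

Both sides agree, confirming Parseval's theorem.

Σ|x[n]|² = (1/N)Σ|X[k]|² = 14.0000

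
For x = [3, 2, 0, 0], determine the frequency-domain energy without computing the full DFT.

Parseval: Σ|x[n]|² = (1/N)Σ|X[k]|², so Σ|X[k]|² = N·Σ|x[n]|² = 4·13.0000

Σ|X[k]|² = N·Σ|x[n]|² = 4·13.0000 = 52.0000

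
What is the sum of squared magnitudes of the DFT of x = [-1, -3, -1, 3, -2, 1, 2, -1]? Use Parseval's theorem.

Parseval: Σ|x[n]|² = (1/N)Σ|X[k]|², so Σ|X[k]|² = N·Σ|x[n]|² = 8·30.0000

Σ|X[k]|² = N·Σ|x[n]|² = 8·30.0000 = 240.0000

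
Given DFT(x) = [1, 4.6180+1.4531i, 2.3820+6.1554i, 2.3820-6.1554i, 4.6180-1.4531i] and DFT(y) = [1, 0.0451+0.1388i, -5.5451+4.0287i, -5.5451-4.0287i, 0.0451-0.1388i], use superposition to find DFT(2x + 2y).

By linearity: DFT(2x + 2y) = 2·DFT(x) + 2·DFT(y)
= 2·[1, 4.6180+1.4531i, 2.3820+6.1554i, 2.3820-6.1554i, 4.6180-1.4531i] + 2·[1, 0.0451+0.1388i, -5.5451+4.0287i, -5.5451-4.0287i, 0.0451-0.1388i]

Computing element-wise:
Z[0] = 2·(1) + 2·(1) = 4
Z[1] = 2·(4.6180+1.4531i) + 2·(0.0451+0.1388i) = 9.3262+3.1838i
Z[2] = 2·(2.3820+6.1554i) + 2·(-5.5451+4.0287i) = -6.3262+20.3682i
Z[3] = 2·(2.3820-6.1554i) + 2·(-5.5451-4.0287i) = -6.3262-20.3682i
Z[4] = 2·(4.6180-1.4531i) + 2·(0.0451-0.1388i) = 9.3262-3.1838i

DFT(2x + 2y) = 2·X + 2·Y = [4, 9.3262+3.1838i, -6.3262+20.3682i, -6.3262-20.3682i, 9.3262-3.1838i]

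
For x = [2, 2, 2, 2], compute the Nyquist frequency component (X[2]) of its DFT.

X[2] = Σ(n=0 to 3) x[n] · ω_4^(2n) where ω_4 = e^(-2πi/4)
= (2)·ω_4^0 + (2)·ω_4^2 + (2)·ω_4^4 + (2)·ω_4^6

X[2] = 0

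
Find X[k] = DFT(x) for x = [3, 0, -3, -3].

X[k] = Σ(n=0 to 3) x[n] · ω_4^(nk)
where ω_4 = e^(-2πi/4)

Computing each X[k]:
X[0] = -3
X[1] = 6-3i
X[2] = 3
X[3] = 6+3i

X = [-3, 6-3i, 3, 6+3i]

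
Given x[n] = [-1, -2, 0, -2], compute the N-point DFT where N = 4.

X[k] = Σ(n=0 to 3) x[n] · ω_4^(nk)
where ω_4 = e^(-2πi/4)

Computing each X[k]:
X[0] = -5
X[1] = -1
X[2] = 3
X[3] = -1

X = [-5, -1, 3, -1]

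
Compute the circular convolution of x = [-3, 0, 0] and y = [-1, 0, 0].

(x ⊛ y)[n] = Σ(m=0 to 2) x[m] · y[(n-m) mod 3]

Computing each output sample:
(x ⊛ y)[0] = 3
(x ⊛ y)[1] = 0
(x ⊛ y)[2] = 0

x ⊛ y = [3, 0, 0]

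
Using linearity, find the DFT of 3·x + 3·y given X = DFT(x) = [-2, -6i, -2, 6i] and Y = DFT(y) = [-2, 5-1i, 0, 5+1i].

By linearity: DFT(3x + 3y) = 3·DFT(x) + 3·DFT(y)
= 3·[-2, -6i, -2, 6i] + 3·[-2, 5-1i, 0, 5+1i]

Computing element-wise:
Z[0] = 3·(-2) + 3·(-2) = -12
Z[1] = 3·(-6i) + 3·(5-1i) = 15-21i
Z[2] = 3·(-2) + 3·(0) = -6
Z[3] = 3·(6i) + 3·(5+1i) = 15+21i

DFT(3x + 3y) = 3·X + 3·Y = [-12, 15-21i, -6, 15+21i]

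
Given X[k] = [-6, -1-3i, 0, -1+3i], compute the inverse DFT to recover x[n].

x[n] = (1/4) Σ(k=0 to 3) X[k] · e^(2πikn/4)

Computing each x[n]:
x[0] = -2
x[1] = 0
x[2] = -1
x[3] = -3

x = [-2, 0, -1, -3]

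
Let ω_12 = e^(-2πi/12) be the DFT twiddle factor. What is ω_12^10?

ω_12^10 = e^(-2πi·10/12)
= cos(-2π·10/12) + i·sin(-2π·10/12)
= cos(-20π/12) + i·sin(-20π/12)

ω_12^10 = cos(-20π/12) + i·sin(-20π/12) = 0.5000+0.8660i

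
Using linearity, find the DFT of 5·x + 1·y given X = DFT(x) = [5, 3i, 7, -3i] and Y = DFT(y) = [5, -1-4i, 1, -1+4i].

By linearity: DFT(5x + 1y) = 5·DFT(x) + 1·DFT(y)
= 5·[5, 3i, 7, -3i] + 1·[5, -1-4i, 1, -1+4i]

Computing element-wise:
Z[0] = 5·(5) + 1·(5) = 30
Z[1] = 5·(3i) + 1·(-1-4i) = -1+11i
Z[2] = 5·(7) + 1·(1) = 36
Z[3] = 5·(-3i) + 1·(-1+4i) = -1-11i

DFT(5x + 1y) = 5·X + 1·Y = [30, -1+11i, 36, -1-11i]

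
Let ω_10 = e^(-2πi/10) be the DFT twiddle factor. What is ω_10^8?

ω_10^8 = e^(-2πi·8/10)
= cos(-2π·8/10) + i·sin(-2π·8/10)
= cos(-16π/10) + i·sin(-16π/10)

ω_10^8 = cos(-16π/10) + i·sin(-16π/10) = 0.3090+0.9511i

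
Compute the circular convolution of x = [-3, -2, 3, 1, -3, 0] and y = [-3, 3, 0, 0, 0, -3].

(x ⊛ y)[n] = Σ(m=0 to 5) x[m] · y[(n-m) mod 6]

Computing each output sample:
(x ⊛ y)[0] = 15
(x ⊛ y)[1] = -12
(x ⊛ y)[2] = -18
(x ⊛ y)[3] = 15
(x ⊛ y)[4] = 12
(x ⊛ y)[5] = 0

x ⊛ y = [15, -12, -18, 15, 12, 0]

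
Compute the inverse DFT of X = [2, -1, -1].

x[n] = (1/3) Σ(k=0 to 2) X[k] · e^(2πikn/3)

Computing each x[n]:
x[0] = 0
x[1] = 1
x[2] = 1

x = [0, 1, 1]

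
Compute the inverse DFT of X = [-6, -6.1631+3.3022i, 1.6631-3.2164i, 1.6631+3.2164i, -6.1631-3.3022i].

x[n] = (1/5) Σ(k=0 to 4) X[k] · e^(2πikn/5)

Computing each x[n]:
x[0] = -3
x[1] = -3
x[2] = -1
x[3] = 3
x[4] = -2

x = [-3, -3, -1, 3, -2]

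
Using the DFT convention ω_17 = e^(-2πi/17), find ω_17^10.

ω_17^10 = e^(-2πi·10/17)
= cos(-2π·10/17) + i·sin(-2π·10/17)
= cos(-20π/17) + i·sin(-20π/17)

ω_17^10 = cos(-20π/17) + i·sin(-20π/17) = -0.8502+0.5264i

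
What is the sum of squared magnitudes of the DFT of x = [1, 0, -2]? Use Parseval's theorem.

Parseval: Σ|x[n]|² = (1/N)Σ|X[k]|², so Σ|X[k]|² = N·Σ|x[n]|² = 3·5.0000

Σ|X[k]|² = N·Σ|x[n]|² = 3·5.0000 = 15.0000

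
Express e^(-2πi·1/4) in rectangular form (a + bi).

ω_4^1 = e^(-2πi·1/4)
= cos(-2π·1/4) + i·sin(-2π·1/4)
= cos(-2π/4) + i·sin(-2π/4)

ω_4^1 = cos(-2π/4) + i·sin(-2π/4) = -1i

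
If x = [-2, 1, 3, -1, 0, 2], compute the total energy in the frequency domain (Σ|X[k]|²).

Parseval: Σ|x[n]|² = (1/N)Σ|X[k]|², so Σ|X[k]|² = N·Σ|x[n]|² = 6·19.0000

Σ|X[k]|² = N·Σ|x[n]|² = 6·19.0000 = 114.0000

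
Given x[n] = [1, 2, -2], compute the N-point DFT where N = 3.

X[k] = Σ(n=0 to 2) x[n] · ω_3^(nk)
where ω_3 = e^(-2πi/3)

Computing each X[k]:
X[0] = 1
X[1] = 1.0000-3.4641i
X[2] = 1.0000+3.4641i

X = [1, 1.0000-3.4641i, 1.0000+3.4641i]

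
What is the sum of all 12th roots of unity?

Sum of all nth roots of unity equals 0 for n > 1 (geometric series with r ≠ 1).

0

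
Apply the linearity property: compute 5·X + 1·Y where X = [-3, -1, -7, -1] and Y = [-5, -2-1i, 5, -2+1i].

By linearity: DFT(5x + 1y) = 5·DFT(x) + 1·DFT(y)
= 5·[-3, -1, -7, -1] + 1·[-5, -2-1i, 5, -2+1i]

Computing element-wise:
Z[0] = 5·(-3) + 1·(-5) = -20
Z[1] = 5·(-1) + 1·(-2-1i) = -7-1i
Z[2] = 5·(-7) + 1·(5) = -30
Z[3] = 5·(-1) + 1·(-2+1i) = -7+1i

DFT(5x + 1y) = 5·X + 1·Y = [-20, -7-1i, -30, -7+1i]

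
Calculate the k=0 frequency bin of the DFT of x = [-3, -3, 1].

X[0] = Σ(n=0 to 2) x[n] · ω_3^0 = Σ x[n]
= (-3) + (-3) + (1)

X[0] = -5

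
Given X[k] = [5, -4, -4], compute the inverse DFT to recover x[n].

x[n] = (1/3) Σ(k=0 to 2) X[k] · e^(2πikn/3)

Computing each x[n]:
x[0] = -1
x[1] = 3
x[2] = 3

x = [-1, 3, 3]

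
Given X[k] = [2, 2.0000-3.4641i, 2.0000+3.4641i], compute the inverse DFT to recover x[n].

x[n] = (1/3) Σ(k=0 to 2) X[k] · e^(2πikn/3)

Computing each x[n]:
x[0] = 2
x[1] = 2
x[2] = -2

x = [2, 2, -2]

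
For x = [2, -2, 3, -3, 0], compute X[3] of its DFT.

X[3] = Σ(n=0 to 4) x[n] · ω_5^(3n) where ω_5 = e^(-2πi/5)
= (2)·ω_5^0 + (-2)·ω_5^3 + (3)·ω_5^6 + (-3)·ω_5^9 + (0)·ω_5^12

X[3] = 3.6180-6.8819i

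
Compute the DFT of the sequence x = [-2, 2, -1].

X[k] = Σ(n=0 to 2) x[n] · ω_3^(nk)
where ω_3 = e^(-2πi/3)

Computing each X[k]:
X[0] = -1
X[1] = -2.5000-2.5981i
X[2] = -2.5000+2.5981i

X = [-1, -2.5000-2.5981i, -2.5000+2.5981i]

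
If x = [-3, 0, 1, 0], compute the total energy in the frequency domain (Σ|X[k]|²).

Parseval: Σ|x[n]|² = (1/N)Σ|X[k]|², so Σ|X[k]|² = N·Σ|x[n]|² = 4·10.0000

Σ|X[k]|² = N·Σ|x[n]|² = 4·10.0000 = 40.0000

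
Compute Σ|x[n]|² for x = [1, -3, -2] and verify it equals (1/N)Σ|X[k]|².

Time domain:
Σ|x[n]|² = |1|² + |-3|² + |-2|² = 14.0000

Frequency domain:
(1/3)Σ|X[k]|² = (1/3)(|-4|² + |3.5000+0.8660i|² + |3.5000-0.8660i|²) = (1/3)·42.0000 = 14.0000

Both sides agree, confirming Parseval's theorem.

Σ|x[n]|² = (1/N)Σ|X[k]|² = 14.0000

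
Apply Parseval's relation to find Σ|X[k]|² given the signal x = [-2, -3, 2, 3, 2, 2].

Parseval: Σ|x[n]|² = (1/N)Σ|X[k]|², so Σ|X[k]|² = N·Σ|x[n]|² = 6·34.0000

Σ|X[k]|² = N·Σ|x[n]|² = 6·34.0000 = 204.0000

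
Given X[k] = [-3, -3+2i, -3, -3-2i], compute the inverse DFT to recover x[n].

x[n] = (1/4) Σ(k=0 to 3) X[k] · e^(2πikn/4)

Computing each x[n]:
x[0] = -3
x[1] = -1
x[2] = 0
x[3] = 1

x = [-3, -1, 0, 1]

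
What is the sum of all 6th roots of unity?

Sum of all nth roots of unity equals 0 for n > 1 (geometric series with r ≠ 1).

0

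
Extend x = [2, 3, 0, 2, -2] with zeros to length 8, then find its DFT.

Original 5-point DFT: [5, 0.6910-3.5797i, 1.8090-4.8410i, 1.8090+4.8410i, 0.6910+3.5797i]
Zero-padded 8-point DFT provides frequency interpolation.

DFT_8([x, 0, ...]) = [5, 4.7071-3.5355i, -1i, 3.2929-3.5355i, -5, 3.2929+3.5355i, 1i, 4.7071+3.5355i]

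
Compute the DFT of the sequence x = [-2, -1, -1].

X[k] = Σ(n=0 to 2) x[n] · ω_3^(nk)
where ω_3 = e^(-2πi/3)

Computing each X[k]:
X[0] = -4
X[1] = -1
X[2] = -1

X = [-4, -1, -1]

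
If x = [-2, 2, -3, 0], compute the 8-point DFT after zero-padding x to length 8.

Original 4-point DFT: [-3, 1-2i, -7, 1+2i]
Zero-padded 8-point DFT provides frequency interpolation.

DFT_8([x, 0, ...]) = [-3, -0.5858+1.5858i, 1-2i, -3.4142-4.4142i, -7, -3.4142+4.4142i, 1+2i, -0.5858-1.5858i]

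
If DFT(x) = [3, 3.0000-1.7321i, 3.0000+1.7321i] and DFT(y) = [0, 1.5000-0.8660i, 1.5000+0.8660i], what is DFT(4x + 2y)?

By linearity: DFT(4x + 2y) = 4·DFT(x) + 2·DFT(y)
= 4·[3, 3.0000-1.7321i, 3.0000+1.7321i] + 2·[0, 1.5000-0.8660i, 1.5000+0.8660i]

Computing element-wise:
Z[0] = 4·(3) + 2·(0) = 12
Z[1] = 4·(3.0000-1.7321i) + 2·(1.5000-0.8660i) = 15.0000-8.6604i
Z[2] = 4·(3.0000+1.7321i) + 2·(1.5000+0.8660i) = 15.0000+8.6604i

DFT(4x + 2y) = 4·X + 2·Y = [12, 15.0000-8.6604i, 15.0000+8.6604i]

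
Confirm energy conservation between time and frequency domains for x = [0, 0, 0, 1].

Time domain:
Σ|x[n]|² = |0|² + |0|² + |0|² + |1|² = 1.0000

Frequency domain:
(1/4)Σ|X[k]|² = (1/4)(|1|² + |1i|² + |-1|² + |-1i|²) = (1/4)·4.0000 = 1.0000

Both sides agree, confirming Parseval's theorem.

Σ|x[n]|² = (1/N)Σ|X[k]|² = 1.0000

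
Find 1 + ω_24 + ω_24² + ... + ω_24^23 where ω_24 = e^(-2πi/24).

Sum of all nth roots of unity equals 0 for n > 1 (geometric series with r ≠ 1).

0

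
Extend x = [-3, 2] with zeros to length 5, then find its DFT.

Original 2-point DFT: [-1, -5]
Zero-padded 5-point DFT provides frequency interpolation.

DFT_5([x, 0, ...]) = [-1, -2.3820-1.9021i, -4.6180-1.1756i, -4.6180+1.1756i, -2.3820+1.9021i]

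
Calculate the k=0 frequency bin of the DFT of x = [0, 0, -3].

X[0] = Σ(n=0 to 2) x[n] · ω_3^0 = Σ x[n]
= (0) + (0) + (-3)

X[0] = -3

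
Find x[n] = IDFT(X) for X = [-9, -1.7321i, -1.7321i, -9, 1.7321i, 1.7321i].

x[n] = (1/6) Σ(k=0 to 5) X[k] · e^(2πikn/6)

Computing each x[n]:
x[0] = -3
x[1] = 1
x[2] = -3
x[3] = 0
x[4] = -3
x[5] = -1

x = [-3, 1, -3, 0, -3, -1]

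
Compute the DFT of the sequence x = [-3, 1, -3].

X[k] = Σ(n=0 to 2) x[n] · ω_3^(nk)
where ω_3 = e^(-2πi/3)

Computing each X[k]:
X[0] = -5
X[1] = -2.0000-3.4641i
X[2] = -2.0000+3.4641i

X = [-5, -2.0000-3.4641i, -2.0000+3.4641i]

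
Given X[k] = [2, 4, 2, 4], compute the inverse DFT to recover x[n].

x[n] = (1/4) Σ(k=0 to 3) X[k] · e^(2πikn/4)

Computing each x[n]:
x[0] = 3
x[1] = 0
x[2] = -1
x[3] = 0

x = [3, 0, -1, 0]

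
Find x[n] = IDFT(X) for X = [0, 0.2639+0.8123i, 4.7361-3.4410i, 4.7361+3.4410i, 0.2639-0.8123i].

x[n] = (1/5) Σ(k=0 to 4) X[k] · e^(2πikn/5)

Computing each x[n]:
x[0] = 2
x[1] = -1
x[2] = -1
x[3] = 2
x[4] = -2

x = [2, -1, -1, 2, -2]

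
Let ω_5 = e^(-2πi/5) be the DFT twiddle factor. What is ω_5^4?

ω_5^4 = e^(-2πi·4/5)
= cos(-2π·4/5) + i·sin(-2π·4/5)
= cos(-8π/5) + i·sin(-8π/5)

ω_5^4 = cos(-8π/5) + i·sin(-8π/5) = 0.3090+0.9511i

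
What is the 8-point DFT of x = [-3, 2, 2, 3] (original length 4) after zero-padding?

Original 4-point DFT: [4, -5+1i, -6, -5-1i]
Zero-padded 8-point DFT provides frequency interpolation.

DFT_8([x, 0, ...]) = [4, -3.7071-5.5355i, -5+1i, -2.2929-1.5355i, -6, -2.2929+1.5355i, -5-1i, -3.7071+5.5355i]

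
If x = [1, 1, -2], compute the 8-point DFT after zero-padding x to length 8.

Original 3-point DFT: [0, 1.5000-2.5981i, 1.5000+2.5981i]
Zero-padded 8-point DFT provides frequency interpolation.

DFT_8([x, 0, ...]) = [0, 1.7071+1.2929i, 3-1i, 0.2929-2.7071i, -2, 0.2929+2.7071i, 3+1i, 1.7071-1.2929i]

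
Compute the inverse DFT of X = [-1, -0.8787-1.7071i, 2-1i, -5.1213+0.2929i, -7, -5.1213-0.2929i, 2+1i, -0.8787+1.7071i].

x[n] = (1/8) Σ(k=0 to 7) X[k] · e^(2πikn/8)

Computing each x[n]:
x[0] = -2
x[1] = 2
x[2] = -1
x[3] = 0
x[4] = 1
x[5] = 0
x[6] = -2
x[7] = 1

x = [-2, 2, -1, 0, 1, 0, -2, 1]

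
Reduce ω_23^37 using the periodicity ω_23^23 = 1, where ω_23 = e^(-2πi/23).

Since ω_23^23 = 1, powers reduce modulo 23.
37 mod 23 = 14
So ω_23^37 = ω_23^14 = e^(-2πi·14/23)

ω_23^37 = ω_23^14 = -0.7757+0.6311i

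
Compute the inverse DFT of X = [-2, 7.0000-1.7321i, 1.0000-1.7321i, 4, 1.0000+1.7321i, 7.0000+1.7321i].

x[n] = (1/6) Σ(k=0 to 5) X[k] · e^(2πikn/6)

Computing each x[n]:
x[0] = 3
x[1] = 1
x[2] = -1
x[3] = -3
x[4] = -1
x[5] = -1

x = [3, 1, -1, -3, -1, -1]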